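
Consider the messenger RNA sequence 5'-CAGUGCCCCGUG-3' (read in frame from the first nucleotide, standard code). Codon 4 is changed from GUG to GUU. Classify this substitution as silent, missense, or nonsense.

silent

Position 12 falls in codon 4: GUG → Val.
After the substitution the codon is GUU → Val.
Both encode Val, so the change is synonymous.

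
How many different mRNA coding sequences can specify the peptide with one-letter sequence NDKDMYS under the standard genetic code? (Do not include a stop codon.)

192

Asn: 2 codons.
Asp: 2 codons.
Lys: 2 codons.
Asp: 2 codons.
Met: 1 codon.
Tyr: 2 codons.
Ser: 6 codons.
2 × 2 × 2 × 2 × 1 × 2 × 6 = 192.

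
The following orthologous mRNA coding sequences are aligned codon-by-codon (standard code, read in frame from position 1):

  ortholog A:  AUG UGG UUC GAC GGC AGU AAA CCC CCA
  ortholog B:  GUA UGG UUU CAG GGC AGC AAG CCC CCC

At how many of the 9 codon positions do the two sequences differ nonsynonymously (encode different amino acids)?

Codon 1: AUG Met / GUA Val — nonsynonymous.
Codon 2: UGG Trp / UGG Trp — identical.
Codon 3: UUC Phe / UUU Phe — synonymous.
Codon 4: GAC Asp / CAG Gln — nonsynonymous.
Codon 5: GGC Gly / GGC Gly — identical.
Codon 6: AGU Ser / AGC Ser — synonymous.
Codon 7: AAA Lys / AAG Lys — synonymous.
Codon 8: CCC Pro / CCC Pro — identical.
Codon 9: CCA Pro / CCC Pro — synonymous.
Nonsynonymous differences: 2.

2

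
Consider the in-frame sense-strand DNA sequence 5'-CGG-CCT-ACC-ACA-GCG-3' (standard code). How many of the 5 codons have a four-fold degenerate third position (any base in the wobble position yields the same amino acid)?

Codon 1 CGG (Arg): third position 4-fold.
Codon 2 CCT (Pro): third position 4-fold.
Codon 3 ACC (Thr): third position 4-fold.
Codon 4 ACA (Thr): third position 4-fold.
Codon 5 GCG (Ala): third position 4-fold.
Four-fold degenerate third positions: 5.

5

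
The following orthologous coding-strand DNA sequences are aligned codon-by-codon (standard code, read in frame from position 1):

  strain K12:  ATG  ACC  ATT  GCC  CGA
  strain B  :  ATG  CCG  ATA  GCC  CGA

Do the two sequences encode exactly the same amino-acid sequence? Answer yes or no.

no

Codon 1: ATG Met / ATG Met — identical.
Codon 2: ACC Thr / CCG Pro — nonsynonymous.
Codon 3: ATT Ile / ATA Ile — synonymous.
Codon 4: GCC Ala / GCC Ala — identical.
Codon 5: CGA Arg / CGA Arg — identical.
Nonsynonymous differences: 1 → different protein.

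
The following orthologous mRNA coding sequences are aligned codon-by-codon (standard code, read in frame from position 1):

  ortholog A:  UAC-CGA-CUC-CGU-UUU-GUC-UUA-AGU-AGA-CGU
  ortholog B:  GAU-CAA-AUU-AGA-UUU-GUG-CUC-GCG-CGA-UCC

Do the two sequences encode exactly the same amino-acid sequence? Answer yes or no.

Codon 1: UAC Tyr / GAU Asp — nonsynonymous.
Codon 2: CGA Arg / CAA Gln — nonsynonymous.
Codon 3: CUC Leu / AUU Ile — nonsynonymous.
Codon 4: CGU Arg / AGA Arg — synonymous.
Codon 5: UUU Phe / UUU Phe — identical.
Codon 6: GUC Val / GUG Val — synonymous.
Codon 7: UUA Leu / CUC Leu — synonymous.
Codon 8: AGU Ser / GCG Ala — nonsynonymous.
Codon 9: AGA Arg / CGA Arg — synonymous.
Codon 10: CGU Arg / UCC Ser — nonsynonymous.
Nonsynonymous differences: 5 → different protein.

no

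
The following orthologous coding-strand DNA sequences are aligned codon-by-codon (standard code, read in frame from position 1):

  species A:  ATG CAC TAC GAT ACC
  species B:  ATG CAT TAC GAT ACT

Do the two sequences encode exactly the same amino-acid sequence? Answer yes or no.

Codon 1: ATG Met / ATG Met — identical.
Codon 2: CAC His / CAT His — synonymous.
Codon 3: TAC Tyr / TAC Tyr — identical.
Codon 4: GAT Asp / GAT Asp — identical.
Codon 5: ACC Thr / ACT Thr — synonymous.
Nonsynonymous differences: 0 → same protein.

yes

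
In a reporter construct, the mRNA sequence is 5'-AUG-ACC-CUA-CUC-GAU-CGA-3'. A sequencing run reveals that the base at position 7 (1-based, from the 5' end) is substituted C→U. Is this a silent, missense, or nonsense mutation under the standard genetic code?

silent

Position 7 falls in codon 3: CUA → Leu.
After the substitution the codon is UUA → Leu.
Both encode Leu, so the change is synonymous.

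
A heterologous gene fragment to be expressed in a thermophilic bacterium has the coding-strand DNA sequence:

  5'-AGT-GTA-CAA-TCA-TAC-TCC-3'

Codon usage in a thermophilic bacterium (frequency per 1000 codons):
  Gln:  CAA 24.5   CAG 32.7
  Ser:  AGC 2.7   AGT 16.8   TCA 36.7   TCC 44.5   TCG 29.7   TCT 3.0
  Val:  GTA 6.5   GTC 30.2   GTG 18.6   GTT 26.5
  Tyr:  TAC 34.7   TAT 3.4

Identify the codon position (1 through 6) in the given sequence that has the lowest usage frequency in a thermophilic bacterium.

Codon 1 AGT (Ser): 16.8 per 1000.
Codon 2 GTA (Val): 6.5 per 1000.
Codon 3 CAA (Gln): 24.5 per 1000.
Codon 4 TCA (Ser): 36.7 per 1000.
Codon 5 TAC (Tyr): 34.7 per 1000.
Codon 6 TCC (Ser): 44.5 per 1000.
Lowest frequency is 6.5 at codon 2.

2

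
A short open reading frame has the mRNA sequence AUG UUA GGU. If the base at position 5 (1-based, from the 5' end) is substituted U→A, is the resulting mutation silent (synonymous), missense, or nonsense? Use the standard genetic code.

Position 5 falls in codon 2: UUA → Leu.
After the substitution the codon is UAA → Stop.
The new codon is a stop codon, so this is a nonsense mutation.

nonsense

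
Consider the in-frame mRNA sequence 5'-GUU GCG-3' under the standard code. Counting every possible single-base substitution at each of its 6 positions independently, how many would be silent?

Codon 1 (GUU, Val): 3 synonymous substitutions.
Codon 2 (GCG, Ala): 3 synonymous substitutions.
Total: 3 + 3 = 6.

6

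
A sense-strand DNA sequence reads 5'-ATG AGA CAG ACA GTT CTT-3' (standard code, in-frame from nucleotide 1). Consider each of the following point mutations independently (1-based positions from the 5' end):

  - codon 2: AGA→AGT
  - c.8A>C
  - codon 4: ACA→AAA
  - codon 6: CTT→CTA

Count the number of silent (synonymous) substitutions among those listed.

1

Codon 2: AGA (Arg) → AGT (Ser) — missense.
Codon 3: CAG (Gln) → CCG (Pro) — missense.
Codon 4: ACA (Thr) → AAA (Lys) — missense.
Codon 6: CTT (Leu) → CTA (Leu) — synonymous.
Synonymous: 1 of 4.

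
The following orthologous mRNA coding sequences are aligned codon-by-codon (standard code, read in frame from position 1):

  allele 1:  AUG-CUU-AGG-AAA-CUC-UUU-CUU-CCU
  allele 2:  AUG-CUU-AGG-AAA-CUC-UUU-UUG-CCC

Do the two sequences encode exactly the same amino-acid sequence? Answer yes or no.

yes

Codon 1: AUG Met / AUG Met — identical.
Codon 2: CUU Leu / CUU Leu — identical.
Codon 3: AGG Arg / AGG Arg — identical.
Codon 4: AAA Lys / AAA Lys — identical.
Codon 5: CUC Leu / CUC Leu — identical.
Codon 6: UUU Phe / UUU Phe — identical.
Codon 7: CUU Leu / UUG Leu — synonymous.
Codon 8: CCU Pro / CCC Pro — synonymous.
Nonsynonymous differences: 0 → same protein.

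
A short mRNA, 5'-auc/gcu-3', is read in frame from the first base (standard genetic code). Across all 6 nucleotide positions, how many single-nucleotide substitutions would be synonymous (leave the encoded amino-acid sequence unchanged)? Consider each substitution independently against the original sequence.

Codon 1 (AUC, Ile): 2 synonymous substitutions.
Codon 2 (GCU, Ala): 3 synonymous substitutions.
Total: 2 + 3 = 5.

5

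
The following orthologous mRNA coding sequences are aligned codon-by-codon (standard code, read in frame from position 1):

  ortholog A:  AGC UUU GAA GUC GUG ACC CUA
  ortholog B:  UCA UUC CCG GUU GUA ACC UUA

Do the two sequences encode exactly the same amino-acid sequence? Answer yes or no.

Codon 1: AGC Ser / UCA Ser — synonymous.
Codon 2: UUU Phe / UUC Phe — synonymous.
Codon 3: GAA Glu / CCG Pro — nonsynonymous.
Codon 4: GUC Val / GUU Val — synonymous.
Codon 5: GUG Val / GUA Val — synonymous.
Codon 6: ACC Thr / ACC Thr — identical.
Codon 7: CUA Leu / UUA Leu — synonymous.
Nonsynonymous differences: 1 → different protein.

no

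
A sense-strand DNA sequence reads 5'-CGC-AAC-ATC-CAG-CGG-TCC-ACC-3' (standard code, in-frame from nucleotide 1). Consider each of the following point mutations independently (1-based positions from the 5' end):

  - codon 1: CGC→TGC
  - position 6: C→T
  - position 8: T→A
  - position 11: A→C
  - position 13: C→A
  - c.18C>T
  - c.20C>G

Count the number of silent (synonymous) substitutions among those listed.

Codon 1: CGC (Arg) → TGC (Cys) — missense.
Codon 2: AAC (Asn) → AAT (Asn) — synonymous.
Codon 3: ATC (Ile) → AAC (Asn) — missense.
Codon 4: CAG (Gln) → CCG (Pro) — missense.
Codon 5: CGG (Arg) → AGG (Arg) — synonymous.
Codon 6: TCC (Ser) → TCT (Ser) — synonymous.
Codon 7: ACC (Thr) → AGC (Ser) — missense.
Synonymous: 3 of 7.

3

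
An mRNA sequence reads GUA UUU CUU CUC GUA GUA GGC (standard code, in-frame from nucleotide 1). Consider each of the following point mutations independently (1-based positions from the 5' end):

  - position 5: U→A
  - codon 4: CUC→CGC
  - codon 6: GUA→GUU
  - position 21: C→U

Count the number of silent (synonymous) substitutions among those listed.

2

Codon 2: UUU (Phe) → UAU (Tyr) — missense.
Codon 4: CUC (Leu) → CGC (Arg) — missense.
Codon 6: GUA (Val) → GUU (Val) — synonymous.
Codon 7: GGC (Gly) → GGU (Gly) — synonymous.
Synonymous: 2 of 4.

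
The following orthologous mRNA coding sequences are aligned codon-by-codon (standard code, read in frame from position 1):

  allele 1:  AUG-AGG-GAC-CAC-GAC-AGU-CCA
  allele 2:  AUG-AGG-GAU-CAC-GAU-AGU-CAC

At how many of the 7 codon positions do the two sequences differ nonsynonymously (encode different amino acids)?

1

Codon 1: AUG Met / AUG Met — identical.
Codon 2: AGG Arg / AGG Arg — identical.
Codon 3: GAC Asp / GAU Asp — synonymous.
Codon 4: CAC His / CAC His — identical.
Codon 5: GAC Asp / GAU Asp — synonymous.
Codon 6: AGU Ser / AGU Ser — identical.
Codon 7: CCA Pro / CAC His — nonsynonymous.
Nonsynonymous differences: 1.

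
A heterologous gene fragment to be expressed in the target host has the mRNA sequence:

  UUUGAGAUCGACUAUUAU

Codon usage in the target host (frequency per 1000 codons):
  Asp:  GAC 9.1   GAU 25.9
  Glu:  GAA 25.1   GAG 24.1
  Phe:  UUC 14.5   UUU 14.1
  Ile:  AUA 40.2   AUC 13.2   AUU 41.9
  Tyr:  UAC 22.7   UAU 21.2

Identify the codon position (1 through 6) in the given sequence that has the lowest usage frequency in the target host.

Codon 1 UUU (Phe): 14.1 per 1000.
Codon 2 GAG (Glu): 24.1 per 1000.
Codon 3 AUC (Ile): 13.2 per 1000.
Codon 4 GAC (Asp): 9.1 per 1000.
Codon 5 UAU (Tyr): 21.2 per 1000.
Codon 6 UAU (Tyr): 21.2 per 1000.
Lowest frequency is 9.1 at codon 4.

4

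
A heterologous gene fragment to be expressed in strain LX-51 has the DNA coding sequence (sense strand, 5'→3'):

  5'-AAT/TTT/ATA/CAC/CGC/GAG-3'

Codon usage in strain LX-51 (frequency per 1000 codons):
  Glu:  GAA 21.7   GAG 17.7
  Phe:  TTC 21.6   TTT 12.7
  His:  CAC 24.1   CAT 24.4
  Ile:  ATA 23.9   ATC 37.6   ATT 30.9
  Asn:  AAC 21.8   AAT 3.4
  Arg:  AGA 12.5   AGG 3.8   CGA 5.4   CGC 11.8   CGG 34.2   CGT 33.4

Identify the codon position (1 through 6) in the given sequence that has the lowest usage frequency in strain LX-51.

Codon 1 AAT (Asn): 3.4 per 1000.
Codon 2 TTT (Phe): 12.7 per 1000.
Codon 3 ATA (Ile): 23.9 per 1000.
Codon 4 CAC (His): 24.1 per 1000.
Codon 5 CGC (Arg): 11.8 per 1000.
Codon 6 GAG (Glu): 17.7 per 1000.
Lowest frequency is 3.4 at codon 1.

1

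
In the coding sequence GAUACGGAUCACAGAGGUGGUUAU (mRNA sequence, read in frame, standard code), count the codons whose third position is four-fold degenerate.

Codon 1 GAU (Asp): third position 2-fold.
Codon 2 ACG (Thr): third position 4-fold.
Codon 3 GAU (Asp): third position 2-fold.
Codon 4 CAC (His): third position 2-fold.
Codon 5 AGA (Arg): third position 2-fold.
Codon 6 GGU (Gly): third position 4-fold.
Codon 7 GGU (Gly): third position 4-fold.
Codon 8 UAU (Tyr): third position 2-fold.
Four-fold degenerate third positions: 3.

3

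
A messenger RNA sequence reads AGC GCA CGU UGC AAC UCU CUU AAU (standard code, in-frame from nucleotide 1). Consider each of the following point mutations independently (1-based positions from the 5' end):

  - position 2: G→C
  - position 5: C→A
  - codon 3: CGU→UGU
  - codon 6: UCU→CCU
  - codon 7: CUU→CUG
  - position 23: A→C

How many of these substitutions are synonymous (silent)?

1

Codon 1: AGC (Ser) → ACC (Thr) — missense.
Codon 2: GCA (Ala) → GAA (Glu) — missense.
Codon 3: CGU (Arg) → UGU (Cys) — missense.
Codon 6: UCU (Ser) → CCU (Pro) — missense.
Codon 7: CUU (Leu) → CUG (Leu) — synonymous.
Codon 8: AAU (Asn) → ACU (Thr) — missense.
Synonymous: 1 of 6.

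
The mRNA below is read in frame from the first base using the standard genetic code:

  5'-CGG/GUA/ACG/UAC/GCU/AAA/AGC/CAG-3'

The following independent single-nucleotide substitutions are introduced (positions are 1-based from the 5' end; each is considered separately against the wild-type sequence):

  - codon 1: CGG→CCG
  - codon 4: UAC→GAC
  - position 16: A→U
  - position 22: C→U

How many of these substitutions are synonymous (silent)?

0

Codon 1: CGG (Arg) → CCG (Pro) — missense.
Codon 4: UAC (Tyr) → GAC (Asp) — missense.
Codon 6: AAA (Lys) → UAA (Stop) — nonsense.
Codon 8: CAG (Gln) → UAG (Stop) — nonsense.
Synonymous: 0 of 4.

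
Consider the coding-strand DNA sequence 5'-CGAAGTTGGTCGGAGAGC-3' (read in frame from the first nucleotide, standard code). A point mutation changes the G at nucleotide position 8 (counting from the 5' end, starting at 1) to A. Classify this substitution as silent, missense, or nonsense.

Position 8 falls in codon 3: TGG → Trp.
After the substitution the codon is TAG → Stop.
The new codon is a stop codon, so this is a nonsense mutation.

nonsense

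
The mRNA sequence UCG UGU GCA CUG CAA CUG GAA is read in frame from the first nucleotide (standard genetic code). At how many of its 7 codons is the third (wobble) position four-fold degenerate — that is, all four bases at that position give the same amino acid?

Codon 1 UCG (Ser): third position 4-fold.
Codon 2 UGU (Cys): third position 2-fold.
Codon 3 GCA (Ala): third position 4-fold.
Codon 4 CUG (Leu): third position 4-fold.
Codon 5 CAA (Gln): third position 2-fold.
Codon 6 CUG (Leu): third position 4-fold.
Codon 7 GAA (Glu): third position 2-fold.
Four-fold degenerate third positions: 4.

4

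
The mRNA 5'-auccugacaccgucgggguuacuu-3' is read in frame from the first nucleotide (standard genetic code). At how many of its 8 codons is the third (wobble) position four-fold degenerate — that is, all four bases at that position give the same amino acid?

Codon 1 AUC (Ile): third position 3-fold.
Codon 2 CUG (Leu): third position 4-fold.
Codon 3 ACA (Thr): third position 4-fold.
Codon 4 CCG (Pro): third position 4-fold.
Codon 5 UCG (Ser): third position 4-fold.
Codon 6 GGG (Gly): third position 4-fold.
Codon 7 UUA (Leu): third position 2-fold.
Codon 8 CUU (Leu): third position 4-fold.
Four-fold degenerate third positions: 6.

6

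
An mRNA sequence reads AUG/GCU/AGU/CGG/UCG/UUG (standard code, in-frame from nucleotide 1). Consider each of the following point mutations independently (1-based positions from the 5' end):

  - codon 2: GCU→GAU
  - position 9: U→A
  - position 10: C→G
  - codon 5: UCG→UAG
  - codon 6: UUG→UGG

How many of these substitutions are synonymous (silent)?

Codon 2: GCU (Ala) → GAU (Asp) — missense.
Codon 3: AGU (Ser) → AGA (Arg) — missense.
Codon 4: CGG (Arg) → GGG (Gly) — missense.
Codon 5: UCG (Ser) → UAG (Stop) — nonsense.
Codon 6: UUG (Leu) → UGG (Trp) — missense.
Synonymous: 0 of 5.

0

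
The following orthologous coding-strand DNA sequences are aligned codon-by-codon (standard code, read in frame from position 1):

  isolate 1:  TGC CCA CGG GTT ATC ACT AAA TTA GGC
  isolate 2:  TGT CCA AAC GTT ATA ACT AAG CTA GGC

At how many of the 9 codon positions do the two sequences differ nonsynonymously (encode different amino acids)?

1

Codon 1: TGC Cys / TGT Cys — synonymous.
Codon 2: CCA Pro / CCA Pro — identical.
Codon 3: CGG Arg / AAC Asn — nonsynonymous.
Codon 4: GTT Val / GTT Val — identical.
Codon 5: ATC Ile / ATA Ile — synonymous.
Codon 6: ACT Thr / ACT Thr — identical.
Codon 7: AAA Lys / AAG Lys — synonymous.
Codon 8: TTA Leu / CTA Leu — synonymous.
Codon 9: GGC Gly / GGC Gly — identical.
Nonsynonymous differences: 1.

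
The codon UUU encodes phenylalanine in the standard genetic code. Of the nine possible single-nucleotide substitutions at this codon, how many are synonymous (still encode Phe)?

Position 1: none → 0 synonymous.
Position 2: none → 0 synonymous.
Position 3: UUC → 1 synonymous.
Total: 0 + 0 + 1 = 1.

1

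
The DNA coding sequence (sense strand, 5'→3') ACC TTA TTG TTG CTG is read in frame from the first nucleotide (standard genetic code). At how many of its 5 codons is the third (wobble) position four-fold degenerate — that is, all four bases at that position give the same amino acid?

2

Codon 1 ACC (Thr): third position 4-fold.
Codon 2 TTA (Leu): third position 2-fold.
Codon 3 TTG (Leu): third position 2-fold.
Codon 4 TTG (Leu): third position 2-fold.
Codon 5 CTG (Leu): third position 4-fold.
Four-fold degenerate third positions: 2.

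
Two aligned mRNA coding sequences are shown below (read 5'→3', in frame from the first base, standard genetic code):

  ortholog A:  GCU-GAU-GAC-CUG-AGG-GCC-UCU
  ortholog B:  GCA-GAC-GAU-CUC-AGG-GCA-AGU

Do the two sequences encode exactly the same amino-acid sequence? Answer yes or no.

Codon 1: GCU Ala / GCA Ala — synonymous.
Codon 2: GAU Asp / GAC Asp — synonymous.
Codon 3: GAC Asp / GAU Asp — synonymous.
Codon 4: CUG Leu / CUC Leu — synonymous.
Codon 5: AGG Arg / AGG Arg — identical.
Codon 6: GCC Ala / GCA Ala — synonymous.
Codon 7: UCU Ser / AGU Ser — synonymous.
Nonsynonymous differences: 0 → same protein.

yes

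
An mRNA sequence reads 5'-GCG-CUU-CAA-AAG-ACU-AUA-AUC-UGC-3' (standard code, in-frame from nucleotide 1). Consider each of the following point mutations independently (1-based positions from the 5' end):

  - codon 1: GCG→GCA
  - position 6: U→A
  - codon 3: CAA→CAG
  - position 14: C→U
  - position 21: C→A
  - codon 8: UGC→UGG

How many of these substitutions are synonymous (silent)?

4

Codon 1: GCG (Ala) → GCA (Ala) — synonymous.
Codon 2: CUU (Leu) → CUA (Leu) — synonymous.
Codon 3: CAA (Gln) → CAG (Gln) — synonymous.
Codon 5: ACU (Thr) → AUU (Ile) — missense.
Codon 7: AUC (Ile) → AUA (Ile) — synonymous.
Codon 8: UGC (Cys) → UGG (Trp) — missense.
Synonymous: 4 of 6.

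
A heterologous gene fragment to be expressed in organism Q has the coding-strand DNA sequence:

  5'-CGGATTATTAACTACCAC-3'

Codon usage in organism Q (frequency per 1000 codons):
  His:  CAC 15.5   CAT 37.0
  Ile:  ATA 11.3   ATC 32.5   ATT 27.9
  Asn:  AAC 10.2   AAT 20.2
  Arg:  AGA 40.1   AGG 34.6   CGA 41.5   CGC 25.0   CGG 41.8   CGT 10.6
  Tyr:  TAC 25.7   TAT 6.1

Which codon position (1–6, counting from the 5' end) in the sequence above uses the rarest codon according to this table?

4

Codon 1 CGG (Arg): 41.8 per 1000.
Codon 2 ATT (Ile): 27.9 per 1000.
Codon 3 ATT (Ile): 27.9 per 1000.
Codon 4 AAC (Asn): 10.2 per 1000.
Codon 5 TAC (Tyr): 25.7 per 1000.
Codon 6 CAC (His): 15.5 per 1000.
Lowest frequency is 10.2 at codon 4.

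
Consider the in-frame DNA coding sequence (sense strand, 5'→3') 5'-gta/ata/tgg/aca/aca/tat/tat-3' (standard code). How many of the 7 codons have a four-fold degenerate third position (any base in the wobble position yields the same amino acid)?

Codon 1 GTA (Val): third position 4-fold.
Codon 2 ATA (Ile): third position 3-fold.
Codon 3 TGG (Trp): third position 1-fold.
Codon 4 ACA (Thr): third position 4-fold.
Codon 5 ACA (Thr): third position 4-fold.
Codon 6 TAT (Tyr): third position 2-fold.
Codon 7 TAT (Tyr): third position 2-fold.
Four-fold degenerate third positions: 3.

3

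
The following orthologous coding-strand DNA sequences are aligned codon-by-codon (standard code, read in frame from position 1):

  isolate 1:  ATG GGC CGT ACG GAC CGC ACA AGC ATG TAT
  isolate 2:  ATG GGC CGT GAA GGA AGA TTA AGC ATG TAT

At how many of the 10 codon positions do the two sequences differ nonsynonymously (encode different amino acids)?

3

Codon 1: ATG Met / ATG Met — identical.
Codon 2: GGC Gly / GGC Gly — identical.
Codon 3: CGT Arg / CGT Arg — identical.
Codon 4: ACG Thr / GAA Glu — nonsynonymous.
Codon 5: GAC Asp / GGA Gly — nonsynonymous.
Codon 6: CGC Arg / AGA Arg — synonymous.
Codon 7: ACA Thr / TTA Leu — nonsynonymous.
Codon 8: AGC Ser / AGC Ser — identical.
Codon 9: ATG Met / ATG Met — identical.
Codon 10: TAT Tyr / TAT Tyr — identical.
Nonsynonymous differences: 3.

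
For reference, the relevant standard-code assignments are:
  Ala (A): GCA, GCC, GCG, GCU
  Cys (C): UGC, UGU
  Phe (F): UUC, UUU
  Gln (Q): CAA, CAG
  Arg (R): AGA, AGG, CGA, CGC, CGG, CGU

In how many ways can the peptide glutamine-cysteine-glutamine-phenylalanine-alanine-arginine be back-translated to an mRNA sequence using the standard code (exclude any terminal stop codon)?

384

Gln: 2 codons.
Cys: 2 codons.
Gln: 2 codons.
Phe: 2 codons.
Ala: 4 codons.
Arg: 6 codons.
2 × 2 × 2 × 2 × 4 × 6 = 384.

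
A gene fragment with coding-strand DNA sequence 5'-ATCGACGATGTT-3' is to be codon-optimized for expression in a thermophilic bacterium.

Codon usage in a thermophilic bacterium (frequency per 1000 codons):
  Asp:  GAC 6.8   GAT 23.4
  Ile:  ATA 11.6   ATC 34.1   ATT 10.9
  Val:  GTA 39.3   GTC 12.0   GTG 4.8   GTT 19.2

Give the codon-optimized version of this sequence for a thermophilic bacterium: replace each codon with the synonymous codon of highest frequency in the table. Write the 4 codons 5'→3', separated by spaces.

Codon 1 (Ile): best is ATC at 34.1.
Codon 2 (Asp): best is GAT at 23.4.
Codon 3 (Asp): best is GAT at 23.4.
Codon 4 (Val): best is GTA at 39.3.

ATC GAT GAT GTA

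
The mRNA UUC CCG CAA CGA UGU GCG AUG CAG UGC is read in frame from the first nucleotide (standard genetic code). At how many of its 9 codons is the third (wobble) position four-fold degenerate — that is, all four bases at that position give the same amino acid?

3

Codon 1 UUC (Phe): third position 2-fold.
Codon 2 CCG (Pro): third position 4-fold.
Codon 3 CAA (Gln): third position 2-fold.
Codon 4 CGA (Arg): third position 4-fold.
Codon 5 UGU (Cys): third position 2-fold.
Codon 6 GCG (Ala): third position 4-fold.
Codon 7 AUG (Met): third position 1-fold.
Codon 8 CAG (Gln): third position 2-fold.
Codon 9 UGC (Cys): third position 2-fold.
Four-fold degenerate third positions: 3.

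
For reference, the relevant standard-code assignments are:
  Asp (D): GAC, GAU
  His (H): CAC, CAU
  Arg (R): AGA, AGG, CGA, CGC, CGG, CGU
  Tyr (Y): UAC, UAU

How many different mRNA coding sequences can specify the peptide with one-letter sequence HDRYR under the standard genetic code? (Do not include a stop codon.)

His: 2 codons.
Asp: 2 codons.
Arg: 6 codons.
Tyr: 2 codons.
Arg: 6 codons.
2 × 2 × 6 × 2 × 6 = 288.

288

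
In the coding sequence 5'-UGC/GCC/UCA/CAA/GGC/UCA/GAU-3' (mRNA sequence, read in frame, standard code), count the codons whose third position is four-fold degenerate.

4

Codon 1 UGC (Cys): third position 2-fold.
Codon 2 GCC (Ala): third position 4-fold.
Codon 3 UCA (Ser): third position 4-fold.
Codon 4 CAA (Gln): third position 2-fold.
Codon 5 GGC (Gly): third position 4-fold.
Codon 6 UCA (Ser): third position 4-fold.
Codon 7 GAU (Asp): third position 2-fold.
Four-fold degenerate third positions: 4.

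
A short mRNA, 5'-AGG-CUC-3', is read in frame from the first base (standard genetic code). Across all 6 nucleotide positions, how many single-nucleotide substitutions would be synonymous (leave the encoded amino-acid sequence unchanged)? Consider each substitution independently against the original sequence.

5

Codon 1 (AGG, Arg): 2 synonymous substitutions.
Codon 2 (CUC, Leu): 3 synonymous substitutions.
Total: 2 + 3 = 5.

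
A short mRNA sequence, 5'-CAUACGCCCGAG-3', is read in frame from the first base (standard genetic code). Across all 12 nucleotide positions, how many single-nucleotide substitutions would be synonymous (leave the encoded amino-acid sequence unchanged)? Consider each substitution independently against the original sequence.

Codon 1 (CAU, His): 1 synonymous substitution.
Codon 2 (ACG, Thr): 3 synonymous substitutions.
Codon 3 (CCC, Pro): 3 synonymous substitutions.
Codon 4 (GAG, Glu): 1 synonymous substitution.
Total: 1 + 3 + 3 + 1 = 8.

8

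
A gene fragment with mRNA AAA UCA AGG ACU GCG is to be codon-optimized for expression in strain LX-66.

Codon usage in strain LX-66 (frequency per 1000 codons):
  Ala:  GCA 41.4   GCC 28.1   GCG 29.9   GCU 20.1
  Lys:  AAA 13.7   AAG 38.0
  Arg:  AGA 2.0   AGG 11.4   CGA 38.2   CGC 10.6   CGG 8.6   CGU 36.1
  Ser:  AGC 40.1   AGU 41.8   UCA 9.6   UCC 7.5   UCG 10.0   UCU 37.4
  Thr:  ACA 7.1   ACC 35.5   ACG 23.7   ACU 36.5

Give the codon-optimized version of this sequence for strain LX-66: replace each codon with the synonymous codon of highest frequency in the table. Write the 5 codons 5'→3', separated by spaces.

AAG AGU CGA ACU GCA

Codon 1 (Lys): best is AAG at 38.0.
Codon 2 (Ser): best is AGU at 41.8.
Codon 3 (Arg): best is CGA at 38.2.
Codon 4 (Thr): best is ACU at 36.5.
Codon 5 (Ala): best is GCA at 41.4.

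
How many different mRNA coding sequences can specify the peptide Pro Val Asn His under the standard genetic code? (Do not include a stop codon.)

Pro: 4 codons.
Val: 4 codons.
Asn: 2 codons.
His: 2 codons.
4 × 4 × 2 × 2 = 64.

64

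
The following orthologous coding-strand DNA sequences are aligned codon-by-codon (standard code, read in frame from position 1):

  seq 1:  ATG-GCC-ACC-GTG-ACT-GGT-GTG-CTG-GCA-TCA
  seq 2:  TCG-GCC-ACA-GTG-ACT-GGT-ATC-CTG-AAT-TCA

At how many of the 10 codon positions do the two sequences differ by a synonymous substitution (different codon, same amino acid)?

1

Codon 1: ATG Met / TCG Ser — nonsynonymous.
Codon 2: GCC Ala / GCC Ala — identical.
Codon 3: ACC Thr / ACA Thr — synonymous.
Codon 4: GTG Val / GTG Val — identical.
Codon 5: ACT Thr / ACT Thr — identical.
Codon 6: GGT Gly / GGT Gly — identical.
Codon 7: GTG Val / ATC Ile — nonsynonymous.
Codon 8: CTG Leu / CTG Leu — identical.
Codon 9: GCA Ala / AAT Asn — nonsynonymous.
Codon 10: TCA Ser / TCA Ser — identical.
Synonymous differences: 1.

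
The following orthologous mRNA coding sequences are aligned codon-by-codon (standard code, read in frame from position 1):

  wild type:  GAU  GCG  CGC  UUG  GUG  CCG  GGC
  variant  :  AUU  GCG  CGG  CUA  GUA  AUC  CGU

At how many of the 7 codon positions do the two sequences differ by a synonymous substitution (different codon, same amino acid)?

Codon 1: GAU Asp / AUU Ile — nonsynonymous.
Codon 2: GCG Ala / GCG Ala — identical.
Codon 3: CGC Arg / CGG Arg — synonymous.
Codon 4: UUG Leu / CUA Leu — synonymous.
Codon 5: GUG Val / GUA Val — synonymous.
Codon 6: CCG Pro / AUC Ile — nonsynonymous.
Codon 7: GGC Gly / CGU Arg — nonsynonymous.
Synonymous differences: 3.

3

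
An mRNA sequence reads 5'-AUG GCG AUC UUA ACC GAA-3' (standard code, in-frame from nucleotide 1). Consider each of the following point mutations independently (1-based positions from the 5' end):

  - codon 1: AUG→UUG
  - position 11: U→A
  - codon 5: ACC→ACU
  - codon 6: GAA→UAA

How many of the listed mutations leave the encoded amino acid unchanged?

Codon 1: AUG (Met) → UUG (Leu) — missense.
Codon 4: UUA (Leu) → UAA (Stop) — nonsense.
Codon 5: ACC (Thr) → ACU (Thr) — synonymous.
Codon 6: GAA (Glu) → UAA (Stop) — nonsense.
Synonymous: 1 of 4.

1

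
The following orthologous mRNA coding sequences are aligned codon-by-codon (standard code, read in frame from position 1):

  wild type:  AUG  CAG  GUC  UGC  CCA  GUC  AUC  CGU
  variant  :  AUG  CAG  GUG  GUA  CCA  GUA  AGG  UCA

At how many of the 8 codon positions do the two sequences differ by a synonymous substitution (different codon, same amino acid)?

Codon 1: AUG Met / AUG Met — identical.
Codon 2: CAG Gln / CAG Gln — identical.
Codon 3: GUC Val / GUG Val — synonymous.
Codon 4: UGC Cys / GUA Val — nonsynonymous.
Codon 5: CCA Pro / CCA Pro — identical.
Codon 6: GUC Val / GUA Val — synonymous.
Codon 7: AUC Ile / AGG Arg — nonsynonymous.
Codon 8: CGU Arg / UCA Ser — nonsynonymous.
Synonymous differences: 2.

2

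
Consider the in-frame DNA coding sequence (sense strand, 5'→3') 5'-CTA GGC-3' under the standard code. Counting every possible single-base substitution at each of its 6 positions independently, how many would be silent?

7

Codon 1 (CTA, Leu): 4 synonymous substitutions.
Codon 2 (GGC, Gly): 3 synonymous substitutions.
Total: 4 + 3 = 7.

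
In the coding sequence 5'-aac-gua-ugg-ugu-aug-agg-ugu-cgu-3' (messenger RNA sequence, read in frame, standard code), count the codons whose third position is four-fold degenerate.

2

Codon 1 AAC (Asn): third position 2-fold.
Codon 2 GUA (Val): third position 4-fold.
Codon 3 UGG (Trp): third position 1-fold.
Codon 4 UGU (Cys): third position 2-fold.
Codon 5 AUG (Met): third position 1-fold.
Codon 6 AGG (Arg): third position 2-fold.
Codon 7 UGU (Cys): third position 2-fold.
Codon 8 CGU (Arg): third position 4-fold.
Four-fold degenerate third positions: 2.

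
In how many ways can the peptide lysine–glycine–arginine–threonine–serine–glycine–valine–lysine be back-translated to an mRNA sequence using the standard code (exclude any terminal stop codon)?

36864

Lys: 2 codons.
Gly: 4 codons.
Arg: 6 codons.
Thr: 4 codons.
Ser: 6 codons.
Gly: 4 codons.
Val: 4 codons.
Lys: 2 codons.
2 × 4 × 6 × 4 × 6 × 4 × 4 × 2 = 36864.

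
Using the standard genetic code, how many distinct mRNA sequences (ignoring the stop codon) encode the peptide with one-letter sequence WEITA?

96

Trp: 1 codon.
Glu: 2 codons.
Ile: 3 codons.
Thr: 4 codons.
Ala: 4 codons.
1 × 2 × 3 × 4 × 4 = 96.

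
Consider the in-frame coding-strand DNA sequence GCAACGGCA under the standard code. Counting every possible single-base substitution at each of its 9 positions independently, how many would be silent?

9

Codon 1 (GCA, Ala): 3 synonymous substitutions.
Codon 2 (ACG, Thr): 3 synonymous substitutions.
Codon 3 (GCA, Ala): 3 synonymous substitutions.
Total: 3 + 3 + 3 = 9.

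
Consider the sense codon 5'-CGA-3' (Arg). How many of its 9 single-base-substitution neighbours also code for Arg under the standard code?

4

Position 1: AGA → 1 synonymous.
Position 2: none → 0 synonymous.
Position 3: CGT, CGC, CGG → 3 synonymous.
Total: 1 + 0 + 3 = 4.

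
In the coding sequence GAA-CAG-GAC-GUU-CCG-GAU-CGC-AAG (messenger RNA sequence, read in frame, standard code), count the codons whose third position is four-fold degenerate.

Codon 1 GAA (Glu): third position 2-fold.
Codon 2 CAG (Gln): third position 2-fold.
Codon 3 GAC (Asp): third position 2-fold.
Codon 4 GUU (Val): third position 4-fold.
Codon 5 CCG (Pro): third position 4-fold.
Codon 6 GAU (Asp): third position 2-fold.
Codon 7 CGC (Arg): third position 4-fold.
Codon 8 AAG (Lys): third position 2-fold.
Four-fold degenerate third positions: 3.

3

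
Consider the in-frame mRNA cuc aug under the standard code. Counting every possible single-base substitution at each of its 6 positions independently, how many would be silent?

3

Codon 1 (CUC, Leu): 3 synonymous substitutions.
Codon 2 (AUG, Met): 0 synonymous substitutions.
Total: 3 + 0 = 3.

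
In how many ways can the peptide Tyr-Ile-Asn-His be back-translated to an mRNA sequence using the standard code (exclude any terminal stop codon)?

Tyr: 2 codons.
Ile: 3 codons.
Asn: 2 codons.
His: 2 codons.
2 × 3 × 2 × 2 = 24.

24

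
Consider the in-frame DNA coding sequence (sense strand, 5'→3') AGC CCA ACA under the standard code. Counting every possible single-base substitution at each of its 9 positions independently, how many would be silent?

7

Codon 1 (AGC, Ser): 1 synonymous substitution.
Codon 2 (CCA, Pro): 3 synonymous substitutions.
Codon 3 (ACA, Thr): 3 synonymous substitutions.
Total: 1 + 3 + 3 = 7.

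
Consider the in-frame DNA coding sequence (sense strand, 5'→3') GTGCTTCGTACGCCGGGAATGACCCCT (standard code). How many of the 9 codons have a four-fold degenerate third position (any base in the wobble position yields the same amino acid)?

Codon 1 GTG (Val): third position 4-fold.
Codon 2 CTT (Leu): third position 4-fold.
Codon 3 CGT (Arg): third position 4-fold.
Codon 4 ACG (Thr): third position 4-fold.
Codon 5 CCG (Pro): third position 4-fold.
Codon 6 GGA (Gly): third position 4-fold.
Codon 7 ATG (Met): third position 1-fold.
Codon 8 ACC (Thr): third position 4-fold.
Codon 9 CCT (Pro): third position 4-fold.
Four-fold degenerate third positions: 8.

8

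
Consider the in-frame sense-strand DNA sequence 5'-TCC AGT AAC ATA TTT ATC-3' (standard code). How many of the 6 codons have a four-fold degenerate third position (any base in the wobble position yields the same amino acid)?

1

Codon 1 TCC (Ser): third position 4-fold.
Codon 2 AGT (Ser): third position 2-fold.
Codon 3 AAC (Asn): third position 2-fold.
Codon 4 ATA (Ile): third position 3-fold.
Codon 5 TTT (Phe): third position 2-fold.
Codon 6 ATC (Ile): third position 3-fold.
Four-fold degenerate third positions: 1.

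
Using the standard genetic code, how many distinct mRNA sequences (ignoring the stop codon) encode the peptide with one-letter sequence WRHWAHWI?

288

Trp: 1 codon.
Arg: 6 codons.
His: 2 codons.
Trp: 1 codon.
Ala: 4 codons.
His: 2 codons.
Trp: 1 codon.
Ile: 3 codons.
1 × 6 × 2 × 1 × 4 × 2 × 1 × 3 = 288.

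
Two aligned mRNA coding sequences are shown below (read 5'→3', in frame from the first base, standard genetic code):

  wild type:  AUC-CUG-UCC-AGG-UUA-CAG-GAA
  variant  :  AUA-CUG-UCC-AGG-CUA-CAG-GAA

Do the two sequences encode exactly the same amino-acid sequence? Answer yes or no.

yes

Codon 1: AUC Ile / AUA Ile — synonymous.
Codon 2: CUG Leu / CUG Leu — identical.
Codon 3: UCC Ser / UCC Ser — identical.
Codon 4: AGG Arg / AGG Arg — identical.
Codon 5: UUA Leu / CUA Leu — synonymous.
Codon 6: CAG Gln / CAG Gln — identical.
Codon 7: GAA Glu / GAA Glu — identical.
Nonsynonymous differences: 0 → same protein.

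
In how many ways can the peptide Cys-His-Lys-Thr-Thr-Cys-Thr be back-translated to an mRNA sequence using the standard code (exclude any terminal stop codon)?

1024

Cys: 2 codons.
His: 2 codons.
Lys: 2 codons.
Thr: 4 codons.
Thr: 4 codons.
Cys: 2 codons.
Thr: 4 codons.
2 × 2 × 2 × 4 × 4 × 2 × 4 = 1024.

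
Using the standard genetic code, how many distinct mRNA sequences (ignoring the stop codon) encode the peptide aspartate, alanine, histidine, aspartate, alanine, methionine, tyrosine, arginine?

Asp: 2 codons.
Ala: 4 codons.
His: 2 codons.
Asp: 2 codons.
Ala: 4 codons.
Met: 1 codon.
Tyr: 2 codons.
Arg: 6 codons.
2 × 4 × 2 × 2 × 4 × 1 × 2 × 6 = 1536.

1536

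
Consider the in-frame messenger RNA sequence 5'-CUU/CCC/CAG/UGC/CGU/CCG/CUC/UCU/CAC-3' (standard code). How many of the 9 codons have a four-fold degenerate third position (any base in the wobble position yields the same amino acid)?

6

Codon 1 CUU (Leu): third position 4-fold.
Codon 2 CCC (Pro): third position 4-fold.
Codon 3 CAG (Gln): third position 2-fold.
Codon 4 UGC (Cys): third position 2-fold.
Codon 5 CGU (Arg): third position 4-fold.
Codon 6 CCG (Pro): third position 4-fold.
Codon 7 CUC (Leu): third position 4-fold.
Codon 8 UCU (Ser): third position 4-fold.
Codon 9 CAC (His): third position 2-fold.
Four-fold degenerate third positions: 6.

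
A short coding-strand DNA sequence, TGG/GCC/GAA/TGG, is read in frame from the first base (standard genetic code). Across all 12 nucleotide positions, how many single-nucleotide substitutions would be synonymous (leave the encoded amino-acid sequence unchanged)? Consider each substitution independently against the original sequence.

Codon 1 (TGG, Trp): 0 synonymous substitutions.
Codon 2 (GCC, Ala): 3 synonymous substitutions.
Codon 3 (GAA, Glu): 1 synonymous substitution.
Codon 4 (TGG, Trp): 0 synonymous substitutions.
Total: 0 + 3 + 1 + 0 = 4.

4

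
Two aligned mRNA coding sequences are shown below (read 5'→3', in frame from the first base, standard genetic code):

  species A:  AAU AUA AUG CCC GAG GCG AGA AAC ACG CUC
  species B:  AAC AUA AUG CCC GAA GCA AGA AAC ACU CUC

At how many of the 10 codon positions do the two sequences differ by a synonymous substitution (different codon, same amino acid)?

4

Codon 1: AAU Asn / AAC Asn — synonymous.
Codon 2: AUA Ile / AUA Ile — identical.
Codon 3: AUG Met / AUG Met — identical.
Codon 4: CCC Pro / CCC Pro — identical.
Codon 5: GAG Glu / GAA Glu — synonymous.
Codon 6: GCG Ala / GCA Ala — synonymous.
Codon 7: AGA Arg / AGA Arg — identical.
Codon 8: AAC Asn / AAC Asn — identical.
Codon 9: ACG Thr / ACU Thr — synonymous.
Codon 10: CUC Leu / CUC Leu — identical.
Synonymous differences: 4.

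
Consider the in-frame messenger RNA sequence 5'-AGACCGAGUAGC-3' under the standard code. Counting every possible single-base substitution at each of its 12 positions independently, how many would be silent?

Codon 1 (AGA, Arg): 2 synonymous substitutions.
Codon 2 (CCG, Pro): 3 synonymous substitutions.
Codon 3 (AGU, Ser): 1 synonymous substitution.
Codon 4 (AGC, Ser): 1 synonymous substitution.
Total: 2 + 3 + 1 + 1 = 7.

7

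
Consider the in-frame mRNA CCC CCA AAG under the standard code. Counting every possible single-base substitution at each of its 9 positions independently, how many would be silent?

7

Codon 1 (CCC, Pro): 3 synonymous substitutions.
Codon 2 (CCA, Pro): 3 synonymous substitutions.
Codon 3 (AAG, Lys): 1 synonymous substitution.
Total: 3 + 3 + 1 = 7.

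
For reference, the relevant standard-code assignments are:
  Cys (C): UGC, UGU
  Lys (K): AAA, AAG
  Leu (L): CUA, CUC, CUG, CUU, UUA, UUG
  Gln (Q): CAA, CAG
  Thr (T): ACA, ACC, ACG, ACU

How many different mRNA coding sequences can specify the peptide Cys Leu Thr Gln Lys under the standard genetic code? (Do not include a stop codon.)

192

Cys: 2 codons.
Leu: 6 codons.
Thr: 4 codons.
Gln: 2 codons.
Lys: 2 codons.
2 × 6 × 4 × 2 × 2 = 192.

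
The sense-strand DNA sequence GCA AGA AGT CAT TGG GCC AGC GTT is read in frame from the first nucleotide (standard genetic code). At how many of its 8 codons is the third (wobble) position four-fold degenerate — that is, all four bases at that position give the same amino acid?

Codon 1 GCA (Ala): third position 4-fold.
Codon 2 AGA (Arg): third position 2-fold.
Codon 3 AGT (Ser): third position 2-fold.
Codon 4 CAT (His): third position 2-fold.
Codon 5 TGG (Trp): third position 1-fold.
Codon 6 GCC (Ala): third position 4-fold.
Codon 7 AGC (Ser): third position 2-fold.
Codon 8 GTT (Val): third position 4-fold.
Four-fold degenerate third positions: 3.

3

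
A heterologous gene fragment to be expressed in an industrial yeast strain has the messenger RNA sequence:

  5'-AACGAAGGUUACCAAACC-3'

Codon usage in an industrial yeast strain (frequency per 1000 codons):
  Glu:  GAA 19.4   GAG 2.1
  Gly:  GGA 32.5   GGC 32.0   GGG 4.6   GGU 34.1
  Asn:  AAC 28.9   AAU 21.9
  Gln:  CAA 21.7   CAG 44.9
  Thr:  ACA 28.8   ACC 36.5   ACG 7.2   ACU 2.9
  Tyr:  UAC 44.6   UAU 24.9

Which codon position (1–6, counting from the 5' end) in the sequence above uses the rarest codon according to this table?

Codon 1 AAC (Asn): 28.9 per 1000.
Codon 2 GAA (Glu): 19.4 per 1000.
Codon 3 GGU (Gly): 34.1 per 1000.
Codon 4 UAC (Tyr): 44.6 per 1000.
Codon 5 CAA (Gln): 21.7 per 1000.
Codon 6 ACC (Thr): 36.5 per 1000.
Lowest frequency is 19.4 at codon 2.

2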